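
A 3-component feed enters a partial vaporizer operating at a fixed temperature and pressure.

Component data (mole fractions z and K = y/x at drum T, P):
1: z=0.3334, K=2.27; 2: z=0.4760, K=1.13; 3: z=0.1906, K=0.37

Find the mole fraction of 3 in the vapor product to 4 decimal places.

y_3 = 0.1522

Rachford–Rice: g(ψ) = Σ zᵢ(Kᵢ−1)/(1+ψ(Kᵢ−1)) = 0.
g(0) = ΣzᵢKᵢ − 1 = 0.3652 and g(1) = 1 − Σzᵢ/Kᵢ = -0.0832, so a root lies in (0, 1).
Newton iteration, ψ⁰ = 0.5:
  ψ = 0.5000: g = 0.14178, g' = -0.3695 → ψ = 0.8837
  ψ = 0.8837: g = -0.01590, g' = -0.5109 → ψ = 0.8526
  ψ = 0.8526: g = -0.00044, g' = -0.4836 → ψ = 0.8517
Converged at ψ = 0.8517.
Compositions from xᵢ = zᵢ/(1+ψ(Kᵢ−1)), yᵢ = Kᵢxᵢ:
  1: x = 0.1602, y = 0.3636
  2: x = 0.4285, y = 0.4843
  3: x = 0.4113, y = 0.1522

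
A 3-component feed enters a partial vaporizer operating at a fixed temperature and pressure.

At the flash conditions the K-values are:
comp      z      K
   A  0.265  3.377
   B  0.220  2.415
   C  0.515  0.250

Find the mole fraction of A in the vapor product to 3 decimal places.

Iterate (Newton) starting at ψ = 0.37:
  ψ = 0.370: g = 0.0049, g' = -1.169 → ψ = 0.374
Converged at ψ = 0.374.
Compositions from xᵢ = zᵢ/(1+ψ(Kᵢ−1)), yᵢ = Kᵢxᵢ:
  A: x = 0.140, y = 0.474
  B: x = 0.144, y = 0.347
  C: x = 0.716, y = 0.179

y_A = 0.474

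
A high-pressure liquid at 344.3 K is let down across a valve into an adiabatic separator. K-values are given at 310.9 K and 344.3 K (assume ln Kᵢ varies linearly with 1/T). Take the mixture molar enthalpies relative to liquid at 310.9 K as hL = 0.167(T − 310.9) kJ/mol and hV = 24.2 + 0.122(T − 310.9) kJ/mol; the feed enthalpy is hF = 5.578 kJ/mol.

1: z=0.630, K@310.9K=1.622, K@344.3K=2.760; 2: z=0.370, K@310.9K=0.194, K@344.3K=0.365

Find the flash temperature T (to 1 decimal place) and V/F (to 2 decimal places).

Adiabatic flash: solve Rachford–Rice at each trial T, then check hF = ψ·hV(T) + (1−ψ)·hL(T).
  T = 310.9 K: K = (1.622, 0.194), RR gives ψ = 0.187, H_out = 4.520 kJ/mol
  T = 344.3 K: K = (2.760, 0.365), RR gives ψ = 0.782, H_out = 23.325 kJ/mol
  T = 327.6 K: K = (2.145, 0.270), RR gives ψ = 0.540, H_out = 15.458 kJ/mol
  T = 319.2 K: K = (1.870, 0.230), RR gives ψ = 0.393, H_out = 10.747 kJ/mol
  T = 315.0 K: K = (1.742, 0.211), RR gives ψ = 0.300, H_out = 7.888 kJ/mol
  T = 312.9 K: K = (1.680, 0.202), RR gives ψ = 0.245, H_out = 6.252 kJ/mol
Linear interpolation between T = 310.9 (H_out = 4.520) and T = 312.9 (H_out = 6.252) on hF = 5.578 gives T ≈ 312.1 K, at which ψ = 0.22.

T = 312.1 K, V/F = 0.22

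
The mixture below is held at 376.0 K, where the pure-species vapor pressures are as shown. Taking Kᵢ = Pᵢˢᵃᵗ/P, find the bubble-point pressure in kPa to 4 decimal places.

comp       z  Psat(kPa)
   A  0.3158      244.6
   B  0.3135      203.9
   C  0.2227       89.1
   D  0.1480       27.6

Pbub = 165.0947 kPa

At the bubble point ψ → 0, so ΣzᵢKᵢ = 1 with Kᵢ = Pᵢˢᵃᵗ/P ⇒ P = ΣzᵢPᵢˢᵃᵗ.
P = 0.3158·244.6 + 0.3135·203.9 + 0.2227·89.1 + 0.1480·27.6 = 165.0947 kPa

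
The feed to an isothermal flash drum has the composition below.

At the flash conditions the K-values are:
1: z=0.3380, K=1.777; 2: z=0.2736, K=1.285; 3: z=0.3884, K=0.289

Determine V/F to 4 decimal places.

V/F = 0.1520

Newton–Raphson from V/F = 0.61:
  V/F = 0.6100: g = -0.24305, g' = -0.7223 → V/F = 0.2735
  V/F = 0.2735: g = -0.05389, g' = -0.4605 → V/F = 0.1565
  V/F = 0.1565: g = -0.00193, g' = -0.4312 → V/F = 0.1520
Converged at V/F = 0.1520.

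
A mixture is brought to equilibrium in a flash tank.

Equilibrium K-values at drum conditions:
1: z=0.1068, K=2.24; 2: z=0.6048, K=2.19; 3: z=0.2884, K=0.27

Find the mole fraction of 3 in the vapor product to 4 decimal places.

Let ψ = V/F and solve Σ zᵢ(Kᵢ−1)/(1+ψ(Kᵢ−1)) = 0.
Check two-phase: ΣzᵢKᵢ = 1.6416 > 1 and Σzᵢ/Kᵢ = 1.3920 > 1, so g(0) = 0.6416 > 0 and g(1) = -0.3920 < 0.
Iterate (Newton) starting at ψ = 0.5:
  ψ = 0.5000: g = 0.20143, g' = -0.7804 → ψ = 0.7581
  ψ = 0.7581: g = -0.02482, g' = -1.0510 → ψ = 0.7345
  ψ = 0.7345: g = -0.00058, g' = -1.0033 → ψ = 0.7339
Converged at ψ = 0.7339.
Compositions from xᵢ = zᵢ/(1+ψ(Kᵢ−1)), yᵢ = Kᵢxᵢ:
  1: x = 0.0559, y = 0.1252
  2: x = 0.3228, y = 0.7070
  3: x = 0.6212, y = 0.1677

y_3 = 0.1677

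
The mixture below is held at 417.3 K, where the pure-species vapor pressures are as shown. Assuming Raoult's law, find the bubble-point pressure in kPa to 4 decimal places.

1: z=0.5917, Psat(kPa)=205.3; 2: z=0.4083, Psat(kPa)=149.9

Pbub = 182.6802 kPa

At the bubble point ψ → 0, so ΣzᵢKᵢ = 1 with Kᵢ = Pᵢˢᵃᵗ/P ⇒ P = ΣzᵢPᵢˢᵃᵗ.
P = 0.5917·205.3 + 0.4083·149.9 = 182.6802 kPa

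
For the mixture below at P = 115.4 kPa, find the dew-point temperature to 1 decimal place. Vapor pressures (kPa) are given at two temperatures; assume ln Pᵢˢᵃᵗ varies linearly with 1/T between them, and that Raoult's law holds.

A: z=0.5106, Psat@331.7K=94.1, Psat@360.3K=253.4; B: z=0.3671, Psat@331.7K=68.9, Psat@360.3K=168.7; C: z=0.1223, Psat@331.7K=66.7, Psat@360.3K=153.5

T = 342.7 K

Dew-point temperature: Σzᵢ·P/Pᵢˢᵃᵗ(T) = 1. Interpolate ln Pᵢˢᵃᵗ = aᵢ + bᵢ/T.
  T = 331.7 K: ΣzᵢP/Pᵢˢᵃᵗ = 1.4526
  T = 360.3 K: ΣzᵢP/Pᵢˢᵃᵗ = 0.5756
  T = 346.0 K: ΣzᵢP/Pᵢˢᵃᵗ = 0.8967
  T = 338.9 K: ΣzᵢP/Pᵢˢᵃᵗ = 1.1335
  T = 342.4 K: ΣzᵢP/Pᵢˢᵃᵗ = 1.0086
  T = 344.2 K: ΣzᵢP/Pᵢˢᵃᵗ = 0.9507
Interpolating between 342.4 K and 344.2 K gives T ≈ 342.7 K.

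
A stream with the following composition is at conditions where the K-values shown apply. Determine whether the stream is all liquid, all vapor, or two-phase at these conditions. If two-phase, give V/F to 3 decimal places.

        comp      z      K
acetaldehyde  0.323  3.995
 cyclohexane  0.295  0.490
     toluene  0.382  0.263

ΣzᵢKᵢ = 1.535; Σzᵢ/Kᵢ = 2.135.
Both exceed 1, so a two-phase solution exists.
Iterate (Newton) starting at ψ = 0.34:
  ψ = 0.340: g = -0.0784, g' = -1.193 → ψ = 0.274
  ψ = 0.274: g = 0.0033, g' = -1.303 → ψ = 0.277
Converged at ψ = 0.277.

two-phase, V/F = 0.277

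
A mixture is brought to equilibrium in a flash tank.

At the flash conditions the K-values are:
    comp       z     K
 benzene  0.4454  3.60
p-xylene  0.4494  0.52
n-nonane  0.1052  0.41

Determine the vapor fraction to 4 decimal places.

Newton iteration, ψ⁰ = 0.5:
  ψ = 0.5000: g = 0.13162, g' = -0.8221 → ψ = 0.6601
  ψ = 0.6601: g = 0.00891, g' = -0.7282 → ψ = 0.6723
  ψ = 0.6723: g = 0.00002, g' = -0.7250 → ψ = 0.6724
Converged at ψ = 0.6724.

ψ = 0.6724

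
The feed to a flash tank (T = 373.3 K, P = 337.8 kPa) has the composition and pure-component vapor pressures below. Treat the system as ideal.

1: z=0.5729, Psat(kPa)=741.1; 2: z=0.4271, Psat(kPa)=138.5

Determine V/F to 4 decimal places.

Raoult's law: Kᵢ = Pᵢˢᵃᵗ/P = Pᵢˢᵃᵗ/337.8.
  K_1 = 741.1/337.8 = 2.193902, K_2 = 138.5/337.8 = 0.410006
Material balance + equilibrium reduce to Σ zᵢ(Kᵢ−1)/(1+V/F(Kᵢ−1)) = 0.
Check two-phase: ΣzᵢKᵢ = 1.4320 > 1 and Σzᵢ/Kᵢ = 1.3028 > 1, so g(0) = 0.4320 > 0 and g(1) = -0.3028 < 0.
Newton–Raphson from V/F = 0.51:
  V/F = 0.5100: g = 0.06469, g' = -0.6197 → V/F = 0.6144
  V/F = 0.6144: g = -0.00070, g' = -0.6375 → V/F = 0.6133
Converged at V/F = 0.6133.

V/F = 0.6133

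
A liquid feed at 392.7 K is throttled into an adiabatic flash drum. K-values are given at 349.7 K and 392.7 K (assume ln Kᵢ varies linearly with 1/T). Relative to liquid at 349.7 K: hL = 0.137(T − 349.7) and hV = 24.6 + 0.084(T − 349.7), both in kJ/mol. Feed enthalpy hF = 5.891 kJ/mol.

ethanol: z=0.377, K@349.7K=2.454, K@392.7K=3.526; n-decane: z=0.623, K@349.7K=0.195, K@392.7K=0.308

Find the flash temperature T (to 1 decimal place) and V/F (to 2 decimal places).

Adiabatic flash: solve Rachford–Rice at each trial T, then check hF = ψ·hV(T) + (1−ψ)·hL(T).
  T = 349.7 K: K = (2.454, 0.195), RR gives ψ = 0.040, H_out = 0.980 kJ/mol
  T = 392.7 K: K = (3.526, 0.308), RR gives ψ = 0.298, H_out = 12.546 kJ/mol
  T = 371.2 K: K = (2.973, 0.248), RR gives ψ = 0.186, H_out = 7.303 kJ/mol
  T = 360.4 K: K = (2.707, 0.221), RR gives ψ = 0.119, H_out = 4.324 kJ/mol
  T = 365.8 K: K = (2.839, 0.234), RR gives ψ = 0.154, H_out = 5.853 kJ/mol
  T = 368.5 K: K = (2.905, 0.241), RR gives ψ = 0.170, H_out = 6.587 kJ/mol
  T = 367.1 K: K = (2.871, 0.238), RR gives ψ = 0.162, H_out = 6.209 kJ/mol
Linear interpolation between T = 365.8 (H_out = 5.853) and T = 367.1 (H_out = 6.209) on hF = 5.891 gives T ≈ 365.9 K, at which ψ = 0.15.

T = 365.9 K, V/F = 0.15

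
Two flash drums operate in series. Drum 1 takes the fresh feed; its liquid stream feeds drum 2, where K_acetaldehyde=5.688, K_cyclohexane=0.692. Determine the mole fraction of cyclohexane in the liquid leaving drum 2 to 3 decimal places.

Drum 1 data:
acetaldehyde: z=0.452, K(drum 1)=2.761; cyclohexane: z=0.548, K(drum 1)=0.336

x_cyclohexane (drum 2) = 0.938

Drum 1:
Let ψ₁ = V/F and solve Σ zᵢ(Kᵢ−1)/(1+ψ₁(Kᵢ−1)) = 0.
Feasibility: ΣzᵢKᵢ = 1.432, Σzᵢ/Kᵢ = 1.795 — both > 1, two phases present.
Binary case is linear: z₁(K₁−1)(1+ψ₁(K₂−1)) + z₂(K₂−1)(1+ψ₁(K₁−1)) = 0
⇒ ψ₁ = [z₁(K₁−1)+z₂(K₂−1)] / [−(K₁−1)(K₂−1)] = 0.4321/1.1693 = 0.370
Drum-1 compositions:
  acetaldehyde: x = 0.274, y = 0.756
  cyclohexane: x = 0.726, y = 0.244
Drum-2 feed = drum-1 liquid: z₂ = (0.2738, 0.7262).
Drum 2:
Rachford–Rice: g(ψ₂) = Σ zᵢ(Kᵢ−1)/(1+ψ₂(Kᵢ−1)) = 0.
Check two-phase: ΣzᵢKᵢ = 2.060 > 1 and Σzᵢ/Kᵢ = 1.098 > 1, so g(0) = 1.060 > 0 and g(1) = -0.098 < 0.
Newton–Raphson from ψ₂ = 0.67:
  ψ₂ = 0.670: g = 0.0282, g' = -0.460 → ψ₂ = 0.731
  ψ₂ = 0.731: g = 0.0012, g' = -0.422 → ψ₂ = 0.734
Converged at ψ₂ = 0.734.
  acetaldehyde: x = 0.062, y = 0.351
  cyclohexane: x = 0.938, y = 0.649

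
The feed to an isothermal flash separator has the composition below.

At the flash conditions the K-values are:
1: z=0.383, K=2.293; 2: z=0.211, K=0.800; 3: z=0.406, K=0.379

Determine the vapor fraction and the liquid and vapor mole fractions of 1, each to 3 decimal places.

ψ = 0.304, x_1 = 0.275, y_1 = 0.631

Material balance + equilibrium reduce to Σ zᵢ(Kᵢ−1)/(1+ψ(Kᵢ−1)) = 0.
Feasibility: ΣzᵢKᵢ = 1.201, Σzᵢ/Kᵢ = 1.502 — both > 1, two phases present.
Newton iteration, ψ⁰ = 0.33:
  ψ = 0.330: g = -0.0152, g' = -0.572 → ψ = 0.303
  ψ = 0.303: g = 0.0001, g' = -0.578 → ψ = 0.304
Converged at ψ = 0.304.
Compositions from xᵢ = zᵢ/(1+ψ(Kᵢ−1)), yᵢ = Kᵢxᵢ:
  1: x = 0.275, y = 0.631
  2: x = 0.225, y = 0.180
  3: x = 0.500, y = 0.190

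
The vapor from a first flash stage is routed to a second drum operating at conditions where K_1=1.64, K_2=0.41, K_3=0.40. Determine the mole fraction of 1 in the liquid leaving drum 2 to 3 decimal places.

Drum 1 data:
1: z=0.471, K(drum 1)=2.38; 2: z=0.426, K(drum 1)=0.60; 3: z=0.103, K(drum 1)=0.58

x_1 (drum 2) = 0.480

Drum 1:
Rachford–Rice: g(ψ₁) = Σ zᵢ(Kᵢ−1)/(1+ψ₁(Kᵢ−1)) = 0.
Check two-phase: ΣzᵢKᵢ = 1.436 > 1 and Σzᵢ/Kᵢ = 1.085 > 1, so g(0) = 0.436 > 0 and g(1) = -0.085 < 0.
Newton iteration, ψ₁⁰ = 0.31:
  ψ₁ = 0.310: g = 0.2110, g' = -0.553 → ψ₁ = 0.692
  ψ₁ = 0.692: g = 0.0360, g' = -0.401 → ψ₁ = 0.781
  ψ₁ = 0.781: g = 0.0005, g' = -0.392 → ψ₁ = 0.783
Converged at ψ₁ = 0.783.
Drum-1 compositions:
  1: x = 0.226, y = 0.539
  2: x = 0.620, y = 0.372
  3: x = 0.153, y = 0.089
Drum-2 feed = drum-1 vapor: z₂ = (0.5389, 0.3721, 0.0890).
Drum 2:
Let ψ₂ = V/F and solve Σ zᵢ(Kᵢ−1)/(1+ψ₂(Kᵢ−1)) = 0.
Feasibility: ΣzᵢKᵢ = 1.072, Σzᵢ/Kᵢ = 1.459 — both > 1, two phases present.
Newton iteration, ψ₂⁰ = 0.46:
  ψ₂ = 0.460: g = -0.1086, g' = -0.437 → ψ₂ = 0.211
  ψ₂ = 0.211: g = -0.0082, g' = -0.382 → ψ₂ = 0.190
Converged at ψ₂ = 0.190.
  1: x = 0.480, y = 0.788
  2: x = 0.419, y = 0.172
  3: x = 0.100, y = 0.040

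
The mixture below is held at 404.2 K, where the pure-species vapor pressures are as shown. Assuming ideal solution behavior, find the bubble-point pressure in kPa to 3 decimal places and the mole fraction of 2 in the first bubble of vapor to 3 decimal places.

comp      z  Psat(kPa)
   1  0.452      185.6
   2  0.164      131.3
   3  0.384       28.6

At the bubble point ψ → 0, so ΣzᵢKᵢ = 1 with Kᵢ = Pᵢˢᵃᵗ/P ⇒ P = ΣzᵢPᵢˢᵃᵗ.
P = 0.452·185.6 + 0.164·131.3 + 0.384·28.6 = 116.407 kPa
yᵢ = zᵢPᵢˢᵃᵗ/P ⇒ y_2 = 0.164·131.3/116.407 = 0.185

Pbub = 116.407 kPa, y_2 = 0.185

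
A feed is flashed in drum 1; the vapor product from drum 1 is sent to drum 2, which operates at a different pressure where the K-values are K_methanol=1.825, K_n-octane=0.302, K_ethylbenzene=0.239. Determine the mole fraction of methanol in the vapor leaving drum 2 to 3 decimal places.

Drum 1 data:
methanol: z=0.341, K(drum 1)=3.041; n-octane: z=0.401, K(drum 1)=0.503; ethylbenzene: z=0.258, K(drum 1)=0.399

y_methanol (drum 2) = 0.851

Drum 1:
Rachford–Rice: g(ψ₁) = Σ zᵢ(Kᵢ−1)/(1+ψ₁(Kᵢ−1)) = 0.
Feasibility: ΣzᵢKᵢ = 1.342, Σzᵢ/Kᵢ = 1.556 — both > 1, two phases present.
Newton iteration, ψ₁⁰ = 0.5:
  ψ₁ = 0.500: g = -0.1424, g' = -0.714 → ψ₁ = 0.300
  ψ₁ = 0.300: g = 0.0079, g' = -0.821 → ψ₁ = 0.310
Converged at ψ₁ = 0.310.
Drum-1 compositions:
  methanol: x = 0.209, y = 0.635
  n-octane: x = 0.474, y = 0.238
  ethylbenzene: x = 0.317, y = 0.127
Drum-2 feed = drum-1 vapor: z₂ = (0.6350, 0.2385, 0.1265).
Drum 2:
Newton iteration, ψ₂⁰ = 0.5:
  ψ₂ = 0.500: g = -0.0402, g' = -0.682 → ψ₂ = 0.441
  ψ₂ = 0.441: g = -0.0013, g' = -0.641 → ψ₂ = 0.439
Converged at ψ₂ = 0.439.
  methanol: x = 0.466, y = 0.851
  n-octane: x = 0.344, y = 0.104
  ethylbenzene: x = 0.190, y = 0.045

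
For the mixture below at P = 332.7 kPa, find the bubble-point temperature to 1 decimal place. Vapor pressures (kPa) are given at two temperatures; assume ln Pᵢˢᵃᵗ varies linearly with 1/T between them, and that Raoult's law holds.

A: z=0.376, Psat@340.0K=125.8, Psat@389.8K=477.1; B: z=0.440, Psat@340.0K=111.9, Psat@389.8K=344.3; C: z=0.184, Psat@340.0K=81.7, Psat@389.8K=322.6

T = 382.7 K

Bubble-point temperature: ΣzᵢPᵢˢᵃᵗ(T) = P. Interpolate ln Pᵢˢᵃᵗ = aᵢ + bᵢ/T.
  T = 340.0 K: ΣzᵢPᵢˢᵃᵗ = 111.57 kPa
  T = 389.8 K: ΣzᵢPᵢˢᵃᵗ = 390.24 kPa
  T = 364.9 K: ΣzᵢPᵢˢᵃᵗ = 217.45 kPa
  T = 377.4 K: ΣzᵢPᵢˢᵃᵗ = 294.38 kPa
  T = 383.6 K: ΣzᵢPᵢˢᵃᵗ = 339.68 kPa
  T = 380.5 K: ΣzᵢPᵢˢᵃᵗ = 316.40 kPa
  T = 382.1 K: ΣzᵢPᵢˢᵃᵗ = 328.26 kPa
Interpolating between 382.1 K and 383.6 K gives T ≈ 382.7 K.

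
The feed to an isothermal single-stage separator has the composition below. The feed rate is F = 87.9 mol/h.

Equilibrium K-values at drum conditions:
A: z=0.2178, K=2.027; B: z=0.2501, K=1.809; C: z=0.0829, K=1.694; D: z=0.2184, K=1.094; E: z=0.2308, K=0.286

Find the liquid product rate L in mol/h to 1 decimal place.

Iterate (Newton) starting at ψ = 0.5:
  ψ = 0.5000: g = 0.09788, g' = -0.4916 → ψ = 0.6991
  ψ = 0.6991: g = -0.01159, g' = -0.6335 → ψ = 0.6808
  ψ = 0.6808: g = -0.00019, g' = -0.6133 → ψ = 0.6805
Converged at ψ = 0.6805.
Then V = ψ·F = 0.6805·87.9 = 59.8 mol/h and L = F − V = 28.1 mol/h.

L = 28.1 mol/h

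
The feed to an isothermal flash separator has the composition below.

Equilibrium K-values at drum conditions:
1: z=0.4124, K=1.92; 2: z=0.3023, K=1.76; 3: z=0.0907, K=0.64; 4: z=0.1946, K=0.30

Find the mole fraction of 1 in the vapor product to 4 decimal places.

Material balance + equilibrium reduce to Σ zᵢ(Kᵢ−1)/(1+V/F(Kᵢ−1)) = 0.
Check two-phase: ΣzᵢKᵢ = 1.4403 > 1 and Σzᵢ/Kᵢ = 1.1769 > 1, so g(0) = 0.4403 > 0 and g(1) = -0.1769 < 0.
Newton iteration, V/F⁰ = 0.69:
  V/F = 0.6900: g = 0.07587, g' = -0.5833 → V/F = 0.8201
  V/F = 0.8201: g = -0.00834, g' = -0.7289 → V/F = 0.8086
  V/F = 0.8086: g = -0.00010, g' = -0.7115 → V/F = 0.8085
Converged at V/F = 0.8085.
Compositions from xᵢ = zᵢ/(1+V/F(Kᵢ−1)), yᵢ = Kᵢxᵢ:
  1: x = 0.2365, y = 0.4541
  2: x = 0.1872, y = 0.3296
  3: x = 0.1279, y = 0.0819
  4: x = 0.4483, y = 0.1345

y_1 = 0.4541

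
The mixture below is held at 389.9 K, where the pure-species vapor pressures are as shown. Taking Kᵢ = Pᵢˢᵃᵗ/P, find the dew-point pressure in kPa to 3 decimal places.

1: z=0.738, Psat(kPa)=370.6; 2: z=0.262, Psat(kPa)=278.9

At the dew point ψ → 1, so Σzᵢ/Kᵢ = 1 with Kᵢ = Pᵢˢᵃᵗ/P ⇒ 1/P = Σzᵢ/Pᵢˢᵃᵗ.
1/P = 0.738/370.6 + 0.262/278.9 = 0.002931 ⇒ P = 341.207 kPa

Pdew = 341.207 kPa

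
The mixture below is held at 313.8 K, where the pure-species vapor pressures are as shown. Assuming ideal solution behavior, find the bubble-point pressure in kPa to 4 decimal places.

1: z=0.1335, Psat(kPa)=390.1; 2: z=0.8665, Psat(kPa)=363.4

Pbub = 366.9644 kPa

At the bubble point ψ → 0, so ΣzᵢKᵢ = 1 with Kᵢ = Pᵢˢᵃᵗ/P ⇒ P = ΣzᵢPᵢˢᵃᵗ.
P = 0.1335·390.1 + 0.8665·363.4 = 366.9644 kPa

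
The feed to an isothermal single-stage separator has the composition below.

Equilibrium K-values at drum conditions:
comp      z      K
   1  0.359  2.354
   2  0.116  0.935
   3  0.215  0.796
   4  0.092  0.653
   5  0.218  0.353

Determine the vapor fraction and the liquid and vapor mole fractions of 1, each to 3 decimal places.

ψ = 0.470, x_1 = 0.219, y_1 = 0.516

Let ψ = V/F and solve Σ zᵢ(Kᵢ−1)/(1+ψ(Kᵢ−1)) = 0.
Check two-phase: ΣzᵢKᵢ = 1.262 > 1 and Σzᵢ/Kᵢ = 1.305 > 1, so g(0) = 0.262 > 0 and g(1) = -0.305 < 0.
Newton–Raphson from ψ = 0.5:
  ψ = 0.500: g = -0.0139, g' = -0.461 → ψ = 0.470
Converged at ψ = 0.470.
Compositions from xᵢ = zᵢ/(1+ψ(Kᵢ−1)), yᵢ = Kᵢxᵢ:
  1: x = 0.219, y = 0.516
  2: x = 0.120, y = 0.112
  3: x = 0.238, y = 0.189
  4: x = 0.110, y = 0.072
  5: x = 0.313, y = 0.111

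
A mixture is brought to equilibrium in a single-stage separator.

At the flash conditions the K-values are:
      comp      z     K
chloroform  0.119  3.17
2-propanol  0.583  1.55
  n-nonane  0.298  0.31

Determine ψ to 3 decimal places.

Rachford–Rice: g(ψ) = Σ zᵢ(Kᵢ−1)/(1+ψ(Kᵢ−1)) = 0.
Check two-phase: ΣzᵢKᵢ = 1.373 > 1 and Σzᵢ/Kᵢ = 1.375 > 1, so g(0) = 0.373 > 0 and g(1) = -0.375 < 0.
Newton–Raphson from ψ = 0.5:
  ψ = 0.500: g = 0.0614, g' = -0.568 → ψ = 0.608
  ψ = 0.608: g = -0.0027, g' = -0.624 → ψ = 0.604
Converged at ψ = 0.604.

ψ = 0.604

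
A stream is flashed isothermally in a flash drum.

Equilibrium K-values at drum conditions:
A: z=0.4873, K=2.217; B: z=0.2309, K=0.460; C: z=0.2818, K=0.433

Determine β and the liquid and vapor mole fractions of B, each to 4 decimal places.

β = 0.4568, x_B = 0.3065, y_B = 0.1410

Material balance + equilibrium reduce to Σ zᵢ(Kᵢ−1)/(1+β(Kᵢ−1)) = 0.
Check two-phase: ΣzᵢKᵢ = 1.3086 > 1 and Σzᵢ/Kᵢ = 1.3726 > 1, so g(0) = 0.3086 > 0 and g(1) = -0.3726 < 0.
Iterate (Newton) starting at β = 0.5:
  β = 0.5000: g = -0.02511, g' = -0.5818 → β = 0.4568
Converged at β = 0.4568.
Compositions from xᵢ = zᵢ/(1+β(Kᵢ−1)), yᵢ = Kᵢxᵢ:
  A: x = 0.3132, y = 0.6943
  B: x = 0.3065, y = 0.1410
  C: x = 0.3803, y = 0.1647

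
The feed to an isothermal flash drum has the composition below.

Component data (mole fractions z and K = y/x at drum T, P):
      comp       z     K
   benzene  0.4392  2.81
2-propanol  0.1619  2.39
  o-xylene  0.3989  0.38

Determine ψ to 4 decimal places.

ψ = 0.7327

Newton–Raphson from ψ = 0.5:
  ψ = 0.5000: g = 0.19163, g' = -0.8274 → ψ = 0.7316
  ψ = 0.7316: g = 0.00098, g' = -0.8568 → ψ = 0.7327
Converged at ψ = 0.7327.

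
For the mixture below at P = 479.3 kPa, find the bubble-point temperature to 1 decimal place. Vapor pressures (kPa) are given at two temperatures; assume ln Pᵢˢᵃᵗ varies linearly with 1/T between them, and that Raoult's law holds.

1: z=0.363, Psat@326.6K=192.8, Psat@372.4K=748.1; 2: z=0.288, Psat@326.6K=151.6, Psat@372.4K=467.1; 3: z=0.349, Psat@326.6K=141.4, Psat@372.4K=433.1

T = 366.1 K

Bubble-point temperature: ΣzᵢPᵢˢᵃᵗ(T) = P. Interpolate ln Pᵢˢᵃᵗ = aᵢ + bᵢ/T.
  T = 326.6 K: ΣzᵢPᵢˢᵃᵗ = 163.00 kPa
  T = 372.4 K: ΣzᵢPᵢˢᵃᵗ = 557.24 kPa
  T = 349.5 K: ΣzᵢPᵢˢᵃᵗ = 313.23 kPa
  T = 360.9 K: ΣzᵢPᵢˢᵃᵗ = 420.93 kPa
  T = 366.6 K: ΣzᵢPᵢˢᵃᵗ = 484.75 kPa
  T = 363.8 K: ΣzᵢPᵢˢᵃᵗ = 452.51 kPa
Interpolating between 363.8 K and 366.6 K gives T ≈ 366.1 K.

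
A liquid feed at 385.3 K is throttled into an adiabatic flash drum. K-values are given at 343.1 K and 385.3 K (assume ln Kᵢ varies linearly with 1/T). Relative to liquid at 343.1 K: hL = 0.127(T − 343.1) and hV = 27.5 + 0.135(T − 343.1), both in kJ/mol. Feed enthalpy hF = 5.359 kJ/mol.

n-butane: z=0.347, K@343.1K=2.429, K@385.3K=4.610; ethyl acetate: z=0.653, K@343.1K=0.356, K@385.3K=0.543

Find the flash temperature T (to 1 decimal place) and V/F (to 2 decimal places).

Adiabatic flash: solve Rachford–Rice at each trial T, then check hF = ψ·hV(T) + (1−ψ)·hL(T).
  T = 343.1 K: K = (2.429, 0.356), RR gives ψ = 0.082, H_out = 2.251 kJ/mol
  T = 385.3 K: K = (4.610, 0.543), RR gives ψ = 0.578, H_out = 21.461 kJ/mol
  T = 364.2 K: K = (3.409, 0.445), RR gives ψ = 0.354, H_out = 12.481 kJ/mol
  T = 353.6 K: K = (2.890, 0.399), RR gives ψ = 0.232, H_out = 7.733 kJ/mol
  T = 348.4 K: K = (2.655, 0.377), RR gives ψ = 0.163, H_out = 5.159 kJ/mol
  T = 351.0 K: K = (2.771, 0.388), RR gives ψ = 0.198, H_out = 6.474 kJ/mol
  T = 349.7 K: K = (2.713, 0.383), RR gives ψ = 0.181, H_out = 5.825 kJ/mol
Linear interpolation between T = 348.4 (H_out = 5.159) and T = 349.7 (H_out = 5.825) on hF = 5.359 gives T ≈ 348.8 K, at which ψ = 0.17.

T = 348.8 K, V/F = 0.17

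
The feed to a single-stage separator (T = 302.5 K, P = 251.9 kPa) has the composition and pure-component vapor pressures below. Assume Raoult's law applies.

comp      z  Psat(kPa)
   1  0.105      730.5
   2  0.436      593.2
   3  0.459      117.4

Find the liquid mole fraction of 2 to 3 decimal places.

Raoult's law: Kᵢ = Pᵢˢᵃᵗ/P = Pᵢˢᵃᵗ/251.9.
  K_1 = 730.5/251.9 = 2.89996, K_2 = 593.2/251.9 = 2.35490, K_3 = 117.4/251.9 = 0.46606
Material balance + equilibrium reduce to Σ zᵢ(Kᵢ−1)/(1+ψ(Kᵢ−1)) = 0.
g(0) = ΣzᵢKᵢ − 1 = 0.545 and g(1) = 1 − Σzᵢ/Kᵢ = -0.206, so a root lies in (0, 1).
Newton iteration, ψ⁰ = 0.5:
  ψ = 0.500: g = 0.1201, g' = -0.628 → ψ = 0.691
  ψ = 0.691: g = 0.0027, g' = -0.613 → ψ = 0.696
Converged at ψ = 0.696.
Compositions from xᵢ = zᵢ/(1+ψ(Kᵢ−1)), yᵢ = Kᵢxᵢ:
  1: x = 0.045, y = 0.131
  2: x = 0.224, y = 0.528
  3: x = 0.730, y = 0.340

x_2 = 0.224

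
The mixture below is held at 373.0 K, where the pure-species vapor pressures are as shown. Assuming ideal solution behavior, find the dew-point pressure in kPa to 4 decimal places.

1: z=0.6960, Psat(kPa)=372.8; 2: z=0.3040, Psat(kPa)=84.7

At the dew point ψ → 1, so Σzᵢ/Kᵢ = 1 with Kᵢ = Pᵢˢᵃᵗ/P ⇒ 1/P = Σzᵢ/Pᵢˢᵃᵗ.
1/P = 0.6960/372.8 + 0.3040/84.7 = 0.0054561 ⇒ P = 183.2814 kPa

Pdew = 183.2814 kPa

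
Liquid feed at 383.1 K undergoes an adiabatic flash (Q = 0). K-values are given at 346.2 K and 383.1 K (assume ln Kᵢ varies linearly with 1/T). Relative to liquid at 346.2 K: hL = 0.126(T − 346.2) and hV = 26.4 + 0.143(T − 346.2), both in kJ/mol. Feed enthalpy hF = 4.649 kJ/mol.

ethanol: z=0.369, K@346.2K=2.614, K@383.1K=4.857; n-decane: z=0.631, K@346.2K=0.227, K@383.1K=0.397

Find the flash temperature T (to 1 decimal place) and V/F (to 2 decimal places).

Adiabatic flash: solve Rachford–Rice at each trial T, then check hF = ψ·hV(T) + (1−ψ)·hL(T).
  T = 346.2 K: K = (2.614, 0.227), RR gives ψ = 0.086, H_out = 2.281 kJ/mol
  T = 383.1 K: K = (4.857, 0.397), RR gives ψ = 0.448, H_out = 16.767 kJ/mol
  T = 364.6 K: K = (3.616, 0.304), RR gives ψ = 0.289, H_out = 10.043 kJ/mol
  T = 355.4 K: K = (3.088, 0.264), RR gives ψ = 0.199, H_out = 6.443 kJ/mol
  T = 350.8 K: K = (2.844, 0.245), RR gives ψ = 0.147, H_out = 4.459 kJ/mol
  T = 353.1 K: K = (2.964, 0.254), RR gives ψ = 0.174, H_out = 5.471 kJ/mol
Linear interpolation between T = 350.8 (H_out = 4.459) and T = 353.1 (H_out = 5.471) on hF = 4.649 gives T ≈ 351.2 K, at which ψ = 0.15.

T = 351.2 K, V/F = 0.15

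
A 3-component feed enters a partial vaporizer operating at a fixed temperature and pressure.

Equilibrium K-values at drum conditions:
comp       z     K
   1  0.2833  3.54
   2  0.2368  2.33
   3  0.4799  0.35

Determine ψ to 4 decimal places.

Let ψ = V/F and solve Σ zᵢ(Kᵢ−1)/(1+ψ(Kᵢ−1)) = 0.
Check two-phase: ΣzᵢKᵢ = 1.7226 > 1 and Σzᵢ/Kᵢ = 1.5528 > 1, so g(0) = 0.7226 > 0 and g(1) = -0.5528 < 0.
Newton iteration, ψ⁰ = 0.42:
  ψ = 0.4200: g = 0.12116, g' = -0.9839 → ψ = 0.5431
  ψ = 0.5431: g = 0.00310, g' = -0.9484 → ψ = 0.5464
Converged at ψ = 0.5464.

ψ = 0.5464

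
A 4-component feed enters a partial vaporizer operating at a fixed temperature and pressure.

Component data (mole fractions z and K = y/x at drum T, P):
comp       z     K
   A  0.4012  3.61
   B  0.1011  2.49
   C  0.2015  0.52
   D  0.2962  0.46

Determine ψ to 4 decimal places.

Newton iteration, ψ⁰ = 0.53:
  ψ = 0.5300: g = 0.16973, g' = -0.8043 → ψ = 0.7410
  ψ = 0.7410: g = 0.01170, g' = -0.7200 → ψ = 0.7573
Converged at ψ = 0.7573.

ψ = 0.7573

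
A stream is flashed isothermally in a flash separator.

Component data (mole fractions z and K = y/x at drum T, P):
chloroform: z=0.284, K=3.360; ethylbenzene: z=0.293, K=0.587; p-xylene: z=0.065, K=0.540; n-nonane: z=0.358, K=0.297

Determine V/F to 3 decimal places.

Iterate (Newton) starting at V/F = 0.46:
  V/F = 0.460: g = -0.2379, g' = -0.848 → V/F = 0.180
  V/F = 0.180: g = 0.0194, g' = -1.087 → V/F = 0.197
  V/F = 0.197: g = 0.0003, g' = -1.050 → V/F = 0.198
Converged at V/F = 0.198.

V/F = 0.198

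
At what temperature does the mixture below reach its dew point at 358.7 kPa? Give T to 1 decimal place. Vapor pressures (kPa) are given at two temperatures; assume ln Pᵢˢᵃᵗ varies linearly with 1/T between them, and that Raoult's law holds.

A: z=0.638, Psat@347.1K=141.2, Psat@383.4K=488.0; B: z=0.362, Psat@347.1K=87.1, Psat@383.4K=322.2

T = 379.1 K

Dew-point temperature: Σzᵢ·P/Pᵢˢᵃᵗ(T) = 1. Interpolate ln Pᵢˢᵃᵗ = aᵢ + bᵢ/T.
  T = 347.1 K: ΣzᵢP/Pᵢˢᵃᵗ = 3.1116
  T = 383.4 K: ΣzᵢP/Pᵢˢᵃᵗ = 0.8720
  T = 365.2 K: ΣzᵢP/Pᵢˢᵃᵗ = 1.5985
  T = 374.3 K: ΣzᵢP/Pᵢˢᵃᵗ = 1.1719
  T = 378.9 K: ΣzᵢP/Pᵢˢᵃᵗ = 1.0074
  T = 381.1 K: ΣzᵢP/Pᵢˢᵃᵗ = 0.9384
Interpolating between 378.9 K and 381.1 K gives T ≈ 379.1 K.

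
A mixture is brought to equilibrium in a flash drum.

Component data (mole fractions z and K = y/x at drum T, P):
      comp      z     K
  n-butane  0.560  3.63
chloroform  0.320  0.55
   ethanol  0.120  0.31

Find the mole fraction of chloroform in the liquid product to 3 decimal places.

Material balance + equilibrium reduce to Σ zᵢ(Kᵢ−1)/(1+ψ(Kᵢ−1)) = 0.
g(0) = ΣzᵢKᵢ − 1 = 1.246 and g(1) = 1 − Σzᵢ/Kᵢ = -0.123, so a root lies in (0, 1).
Newton–Raphson from ψ = 0.5:
  ψ = 0.500: g = 0.3240, g' = -0.964 → ψ = 0.836
  ψ = 0.836: g = 0.0338, g' = -0.864 → ψ = 0.875
Converged at ψ = 0.875.
Compositions from xᵢ = zᵢ/(1+ψ(Kᵢ−1)), yᵢ = Kᵢxᵢ:
  n-butane: x = 0.170, y = 0.616
  chloroform: x = 0.528, y = 0.290
  ethanol: x = 0.303, y = 0.094

x_chloroform = 0.528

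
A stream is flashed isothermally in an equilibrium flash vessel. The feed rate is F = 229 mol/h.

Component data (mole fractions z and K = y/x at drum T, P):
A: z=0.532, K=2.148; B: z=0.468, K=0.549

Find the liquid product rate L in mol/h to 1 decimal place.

Material balance + equilibrium reduce to Σ zᵢ(Kᵢ−1)/(1+V/F(Kᵢ−1)) = 0.
g(0) = ΣzᵢKᵢ − 1 = 0.400 and g(1) = 1 − Σzᵢ/Kᵢ = -0.100, so a root lies in (0, 1).
Binary case is linear: z₁(K₁−1)(1+V/F(K₂−1)) + z₂(K₂−1)(1+V/F(K₁−1)) = 0
⇒ V/F = [z₁(K₁−1)+z₂(K₂−1)] / [−(K₁−1)(K₂−1)] = 0.3997/0.5177 = 0.772
Then V = V/F·F = 0.7719·229 = 176.8 mol/h and L = F − V = 52.2 mol/h.

L = 52.2 mol/h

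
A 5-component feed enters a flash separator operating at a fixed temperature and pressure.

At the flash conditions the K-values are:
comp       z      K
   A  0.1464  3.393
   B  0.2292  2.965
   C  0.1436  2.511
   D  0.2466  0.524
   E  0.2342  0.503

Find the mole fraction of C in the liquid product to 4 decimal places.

x_C = 0.0642

Material balance + equilibrium reduce to Σ zᵢ(Kᵢ−1)/(1+β(Kᵢ−1)) = 0.
Feasibility: ΣzᵢKᵢ = 1.7839, Σzᵢ/Kᵢ = 1.1139 — both > 1, two phases present.
Iterate (Newton) starting at β = 0.5:
  β = 0.5000: g = 0.20134, g' = -0.7040 → β = 0.7860
  β = 0.7860: g = 0.01922, g' = -0.6046 → β = 0.8178
Converged at β = 0.8178.
Compositions from xᵢ = zᵢ/(1+β(Kᵢ−1)), yᵢ = Kᵢxᵢ:
  A: x = 0.0495, y = 0.1680
  B: x = 0.0879, y = 0.2607
  C: x = 0.0642, y = 0.1613
  D: x = 0.4038, y = 0.2116
  E: x = 0.3946, y = 0.1985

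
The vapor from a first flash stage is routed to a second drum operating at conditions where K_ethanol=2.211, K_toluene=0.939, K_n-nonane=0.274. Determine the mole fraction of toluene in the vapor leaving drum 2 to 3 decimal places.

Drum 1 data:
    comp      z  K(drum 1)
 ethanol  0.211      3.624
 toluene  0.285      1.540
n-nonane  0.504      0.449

y_toluene (drum 2) = 0.336

Drum 1:
Let ψ₁ = V/F and solve Σ zᵢ(Kᵢ−1)/(1+ψ₁(Kᵢ−1)) = 0.
Feasibility: ΣzᵢKᵢ = 1.430, Σzᵢ/Kᵢ = 1.366 — both > 1, two phases present.
Iterate (Newton) starting at ψ₁ = 0.59:
  ψ₁ = 0.590: g = -0.0775, g' = -0.607 → ψ₁ = 0.462
  ψ₁ = 0.462: g = 0.0006, g' = -0.625 → ψ₁ = 0.463
Converged at ψ₁ = 0.463.
Drum-1 compositions:
  ethanol: x = 0.095, y = 0.345
  toluene: x = 0.228, y = 0.351
  n-nonane: x = 0.677, y = 0.304
Drum-2 feed = drum-1 vapor: z₂ = (0.3451, 0.3510, 0.3039).
Drum 2:
Rachford–Rice: g(ψ₂) = Σ zᵢ(Kᵢ−1)/(1+ψ₂(Kᵢ−1)) = 0.
g(0) = ΣzᵢKᵢ − 1 = 0.176 and g(1) = 1 − Σzᵢ/Kᵢ = -0.639, so a root lies in (0, 1).
Newton–Raphson from ψ₂ = 0.5:
  ψ₂ = 0.500: g = -0.1082, g' = -0.592 → ψ₂ = 0.317
  ψ₂ = 0.317: g = -0.0067, g' = -0.536 → ψ₂ = 0.305
Converged at ψ₂ = 0.305.
  ethanol: x = 0.252, y = 0.557
  toluene: x = 0.358, y = 0.336
  n-nonane: x = 0.390, y = 0.107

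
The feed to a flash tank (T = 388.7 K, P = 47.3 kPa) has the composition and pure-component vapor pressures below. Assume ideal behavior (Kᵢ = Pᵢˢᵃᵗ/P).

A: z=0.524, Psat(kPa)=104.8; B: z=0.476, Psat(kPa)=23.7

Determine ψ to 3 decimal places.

ψ = 0.659

Raoult's law: Kᵢ = Pᵢˢᵃᵗ/P = Pᵢˢᵃᵗ/47.3.
  K_A = 104.8/47.3 = 2.21564, K_B = 23.7/47.3 = 0.50106
Binary case is linear: z₁(K₁−1)(1+ψ(K₂−1)) + z₂(K₂−1)(1+ψ(K₁−1)) = 0
⇒ ψ = [z₁(K₁−1)+z₂(K₂−1)] / [−(K₁−1)(K₂−1)] = 0.3995/0.6065 = 0.659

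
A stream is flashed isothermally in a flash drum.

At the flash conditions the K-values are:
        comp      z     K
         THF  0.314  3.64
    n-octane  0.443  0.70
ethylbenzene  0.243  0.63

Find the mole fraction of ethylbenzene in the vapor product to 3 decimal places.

y_ethylbenzene = 0.207

Newton–Raphson from β = 0.5:
  β = 0.500: g = 0.0906, g' = -0.512 → β = 0.677
  β = 0.677: g = 0.0106, g' = -0.404 → β = 0.703
  β = 0.703: g = 0.0001, g' = -0.393 → β = 0.704
Converged at β = 0.704.
Compositions from xᵢ = zᵢ/(1+β(Kᵢ−1)), yᵢ = Kᵢxᵢ:
  THF: x = 0.110, y = 0.400
  n-octane: x = 0.562, y = 0.393
  ethylbenzene: x = 0.329, y = 0.207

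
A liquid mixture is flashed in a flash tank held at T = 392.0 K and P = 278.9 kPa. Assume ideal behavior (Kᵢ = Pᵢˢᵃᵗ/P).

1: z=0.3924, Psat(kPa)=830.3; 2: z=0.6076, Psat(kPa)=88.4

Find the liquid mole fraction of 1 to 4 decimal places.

Raoult's law: Kᵢ = Pᵢˢᵃᵗ/P = Pᵢˢᵃᵗ/278.9.
  K_1 = 830.3/278.9 = 2.977053, K_2 = 88.4/278.9 = 0.316959
Rachford–Rice: g(V/F) = Σ zᵢ(Kᵢ−1)/(1+V/F(Kᵢ−1)) = 0.
Feasibility: ΣzᵢKᵢ = 1.3608, Σzᵢ/Kᵢ = 2.0488 — both > 1, two phases present.
Iterate (Newton) starting at V/F = 0.66:
  V/F = 0.6600: g = -0.41909, g' = -1.2286 → V/F = 0.3189
  V/F = 0.3189: g = -0.05476, g' = -1.0403 → V/F = 0.2662
  V/F = 0.2662: g = 0.00100, g' = -1.0818 → V/F = 0.2672
Converged at V/F = 0.2672.
Compositions from xᵢ = zᵢ/(1+V/F(Kᵢ−1)), yᵢ = Kᵢxᵢ:
  1: x = 0.2568, y = 0.7644
  2: x = 0.7432, y = 0.2356

x_1 = 0.2568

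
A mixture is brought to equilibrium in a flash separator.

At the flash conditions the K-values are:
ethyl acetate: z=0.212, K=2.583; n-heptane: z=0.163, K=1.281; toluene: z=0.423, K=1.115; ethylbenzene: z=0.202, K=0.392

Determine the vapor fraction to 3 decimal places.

ψ = 0.777

Newton–Raphson from ψ = 0.32:
  ψ = 0.320: g = 0.1592, g' = -0.365 → ψ = 0.756
  ψ = 0.756: g = 0.0080, g' = -0.379 → ψ = 0.777
Converged at ψ = 0.777.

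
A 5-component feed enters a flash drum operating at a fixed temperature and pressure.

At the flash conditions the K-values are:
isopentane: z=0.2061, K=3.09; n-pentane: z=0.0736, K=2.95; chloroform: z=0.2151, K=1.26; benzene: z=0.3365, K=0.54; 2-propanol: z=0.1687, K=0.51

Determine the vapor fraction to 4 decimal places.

ψ = 0.5462

Let ψ = V/F and solve Σ zᵢ(Kᵢ−1)/(1+ψ(Kᵢ−1)) = 0.
Feasibility: ΣzᵢKᵢ = 1.3927, Σzᵢ/Kᵢ = 1.2163 — both > 1, two phases present.
Newton–Raphson from ψ = 0.5:
  ψ = 0.5000: g = 0.02228, g' = -0.4896 → ψ = 0.5455
  ψ = 0.5455: g = 0.00033, g' = -0.4758 → ψ = 0.5462
Converged at ψ = 0.5462.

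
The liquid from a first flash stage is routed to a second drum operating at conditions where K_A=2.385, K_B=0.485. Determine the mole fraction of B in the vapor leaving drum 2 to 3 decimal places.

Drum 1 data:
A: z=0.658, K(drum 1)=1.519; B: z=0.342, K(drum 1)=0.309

Drum 1:
Rachford–Rice: g(ψ₁) = Σ zᵢ(Kᵢ−1)/(1+ψ₁(Kᵢ−1)) = 0.
Check two-phase: ΣzᵢKᵢ = 1.105 > 1 and Σzᵢ/Kᵢ = 1.540 > 1, so g(0) = 0.105 > 0 and g(1) = -0.540 < 0.
Iterate (Newton) starting at ψ₁ = 0.7:
  ψ₁ = 0.700: g = -0.2072, g' = -0.708 → ψ₁ = 0.407
  ψ₁ = 0.407: g = -0.0470, g' = -0.437 → ψ₁ = 0.300
  ψ₁ = 0.300: g = -0.0026, g' = -0.393 → ψ₁ = 0.293
Converged at ψ₁ = 0.293.
Drum-1 compositions:
  A: x = 0.571, y = 0.867
  B: x = 0.429, y = 0.133
Drum-2 feed = drum-1 liquid: z₂ = (0.5711, 0.4289).
Drum 2:
Let ψ₂ = V/F and solve Σ zᵢ(Kᵢ−1)/(1+ψ₂(Kᵢ−1)) = 0.
Check two-phase: ΣzᵢKᵢ = 1.570 > 1 and Σzᵢ/Kᵢ = 1.124 > 1, so g(0) = 0.570 > 0 and g(1) = -0.124 < 0.
Newton iteration, ψ₂⁰ = 0.5:
  ψ₂ = 0.500: g = 0.1698, g' = -0.589 → ψ₂ = 0.788
  ψ₂ = 0.788: g = 0.0062, g' = -0.573 → ψ₂ = 0.799
Converged at ψ₂ = 0.799.
  A: x = 0.271, y = 0.646
  B: x = 0.729, y = 0.354

y_B (drum 2) = 0.354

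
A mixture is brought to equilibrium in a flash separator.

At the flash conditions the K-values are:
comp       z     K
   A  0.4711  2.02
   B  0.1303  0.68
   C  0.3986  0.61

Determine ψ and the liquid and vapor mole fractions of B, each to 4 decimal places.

Rachford–Rice: g(ψ) = Σ zᵢ(Kᵢ−1)/(1+ψ(Kᵢ−1)) = 0.
Feasibility: ΣzᵢKᵢ = 1.2834, Σzᵢ/Kᵢ = 1.0783 — both > 1, two phases present.
Newton iteration, ψ⁰ = 0.5:
  ψ = 0.5000: g = 0.07548, g' = -0.3274 → ψ = 0.7305
  ψ = 0.7305: g = 0.00355, g' = -0.3022 → ψ = 0.7422
Converged at ψ = 0.7423.
Compositions from xᵢ = zᵢ/(1+ψ(Kᵢ−1)), yᵢ = Kᵢxᵢ:
  A: x = 0.2681, y = 0.5416
  B: x = 0.1709, y = 0.1162
  C: x = 0.5610, y = 0.3422

ψ = 0.7423, x_B = 0.1709, y_B = 0.1162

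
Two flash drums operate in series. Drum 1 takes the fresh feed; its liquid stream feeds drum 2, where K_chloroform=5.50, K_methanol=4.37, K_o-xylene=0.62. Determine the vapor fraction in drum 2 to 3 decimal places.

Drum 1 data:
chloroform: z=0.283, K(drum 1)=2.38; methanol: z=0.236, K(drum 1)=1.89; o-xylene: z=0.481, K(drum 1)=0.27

V/F (drum 2) = 0.868

Drum 1:
Newton–Raphson from ψ₁ = 0.45:
  ψ₁ = 0.450: g = -0.1320, g' = -0.869 → ψ₁ = 0.298
  ψ₁ = 0.298: g = -0.0061, g' = -0.806 → ψ₁ = 0.291
Converged at ψ₁ = 0.291.
Drum-1 compositions:
  chloroform: x = 0.202, y = 0.481
  methanol: x = 0.188, y = 0.354
  o-xylene: x = 0.610, y = 0.165
Drum-2 feed = drum-1 liquid: z₂ = (0.2020, 0.1875, 0.6105).
Drum 2:
Iterate (Newton) starting at ψ₂ = 0.5:
  ψ₂ = 0.500: g = 0.2287, g' = -0.817 → ψ₂ = 0.780
  ψ₂ = 0.780: g = 0.0461, g' = -0.541 → ψ₂ = 0.865
  ψ₂ = 0.865: g = 0.0016, g' = -0.505 → ψ₂ = 0.868
Converged at ψ₂ = 0.868.
  chloroform: x = 0.041, y = 0.226
  methanol: x = 0.048, y = 0.209
  o-xylene: x = 0.911, y = 0.565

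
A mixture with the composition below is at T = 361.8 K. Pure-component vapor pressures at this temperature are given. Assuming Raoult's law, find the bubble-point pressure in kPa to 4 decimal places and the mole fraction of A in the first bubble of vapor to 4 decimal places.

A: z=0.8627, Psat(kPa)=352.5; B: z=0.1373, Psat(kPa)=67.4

Pbub = 313.3558 kPa, y_A = 0.9705

At the bubble point ψ → 0, so ΣzᵢKᵢ = 1 with Kᵢ = Pᵢˢᵃᵗ/P ⇒ P = ΣzᵢPᵢˢᵃᵗ.
P = 0.8627·352.5 + 0.1373·67.4 = 313.3558 kPa
yᵢ = zᵢPᵢˢᵃᵗ/P ⇒ y_A = 0.8627·352.5/313.3558 = 0.9705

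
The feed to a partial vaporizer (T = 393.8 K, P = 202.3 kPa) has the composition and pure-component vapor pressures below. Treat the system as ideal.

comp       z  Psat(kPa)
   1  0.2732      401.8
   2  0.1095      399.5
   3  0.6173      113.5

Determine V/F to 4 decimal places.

Raoult's law: Kᵢ = Pᵢˢᵃᵗ/P = Pᵢˢᵃᵗ/202.3.
  K_1 = 401.8/202.3 = 1.986159, K_2 = 399.5/202.3 = 1.974790, K_3 = 113.5/202.3 = 0.561048
Material balance + equilibrium reduce to Σ zᵢ(Kᵢ−1)/(1+V/F(Kᵢ−1)) = 0.
Feasibility: ΣzᵢKᵢ = 1.1052, Σzᵢ/Kᵢ = 1.2933 — both > 1, two phases present.
Newton iteration, V/F⁰ = 0.5:
  V/F = 0.5000: g = -0.09495, g' = -0.3614 → V/F = 0.2373
  V/F = 0.2373: g = 0.00254, g' = -0.3913 → V/F = 0.2438
Converged at V/F = 0.2438.

V/F = 0.2438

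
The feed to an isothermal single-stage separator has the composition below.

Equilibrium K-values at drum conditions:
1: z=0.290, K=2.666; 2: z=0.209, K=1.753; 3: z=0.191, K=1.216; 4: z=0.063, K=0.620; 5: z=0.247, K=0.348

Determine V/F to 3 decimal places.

V/F = 0.753

Rachford–Rice: g(V/F) = Σ zᵢ(Kᵢ−1)/(1+V/F(Kᵢ−1)) = 0.
Check two-phase: ΣzᵢKᵢ = 1.497 > 1 and Σzᵢ/Kᵢ = 1.196 > 1, so g(0) = 0.497 > 0 and g(1) = -0.196 < 0.
Iterate (Newton) starting at V/F = 0.62:
  V/F = 0.620: g = 0.0797, g' = -0.568 → V/F = 0.760
  V/F = 0.760: g = -0.0043, g' = -0.642 → V/F = 0.754
  V/F = 0.754: g = -0.0000, g' = -0.637 → V/F = 0.753
Converged at V/F = 0.753.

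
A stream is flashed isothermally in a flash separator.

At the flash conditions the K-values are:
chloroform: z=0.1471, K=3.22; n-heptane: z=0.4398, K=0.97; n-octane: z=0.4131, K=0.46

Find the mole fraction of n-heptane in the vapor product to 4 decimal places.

y_n-heptane = 0.4283

Material balance + equilibrium reduce to Σ zᵢ(Kᵢ−1)/(1+ψ(Kᵢ−1)) = 0.
g(0) = ΣzᵢKᵢ − 1 = 0.0903 and g(1) = 1 − Σzᵢ/Kᵢ = -0.3971, so a root lies in (0, 1).
Iterate (Newton) starting at ψ = 0.3:
  ψ = 0.3000: g = -0.08350, g' = -0.4331 → ψ = 0.1072
  ψ = 0.1072: g = 0.01375, g' = -0.6091 → ψ = 0.1298
  ψ = 0.1298: g = 0.00038, g' = -0.5766 → ψ = 0.1305
Converged at ψ = 0.1305.
Compositions from xᵢ = zᵢ/(1+ψ(Kᵢ−1)), yᵢ = Kᵢxᵢ:
  chloroform: x = 0.1141, y = 0.3673
  n-heptane: x = 0.4415, y = 0.4283
  n-octane: x = 0.4444, y = 0.2044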